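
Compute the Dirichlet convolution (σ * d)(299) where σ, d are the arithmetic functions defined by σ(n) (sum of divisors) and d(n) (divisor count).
(σ * d)(299) = 416

Divisors of 299: [1, 13, 23, 299]. For each d | 299:
  d = 1: σ(1) · d(299/1) = 1 · 4 = 4
  d = 13: σ(13) · d(299/13) = 14 · 2 = 28
  d = 23: σ(23) · d(299/23) = 24 · 2 = 48
  d = 299: σ(299) · d(299/299) = 336 · 1 = 336
Summing: (σ * d)(299) = 4 + 28 + 48 + 336 = 416.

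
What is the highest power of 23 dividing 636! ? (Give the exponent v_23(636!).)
v_23(636!) = 28

Legendre's formula: v_p(n!) = Σ_{k ≥ 1} ⌊n / p^k⌋. For p = 23, n = 636, the terms are:
  ⌊636/23^1⌋ = ⌊636/23⌋ = 27
  ⌊636/23^2⌋ = ⌊636/529⌋ = 1
(the next term ⌊636/23^3⌋ = 0, terminating the sum). Summing: v_23(636!) = 27 + 1 = 28.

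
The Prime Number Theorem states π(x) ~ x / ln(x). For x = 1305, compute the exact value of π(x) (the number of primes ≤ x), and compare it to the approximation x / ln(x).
π(1305) = 213;  x/ln(x) ≈ 181.91;  relative error ≈ 14.60%.

Directly count primes up to 1305: π(1305) = 213. The PNT approximation gives 1305/ln(1305) ≈ 1305/7.17396 ≈ 181.91. Relative error (π(x) − x/ln(x)) / π(x) ≈ 14.60%; the approximation is known to undercount slightly (Li(x) is a better estimate).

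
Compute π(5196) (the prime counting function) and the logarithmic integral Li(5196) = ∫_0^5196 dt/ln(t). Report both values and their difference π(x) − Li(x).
π(5196) = 691;  Li(5196) ≈ 707.24;  π(x) − Li(x) ≈ -16.24.

Direct count of primes ≤ 5196 gives π(5196) = 691. Numerical evaluation of the logarithmic integral gives Li(5196) ≈ 707.24. The difference π(x) − Li(x) ≈ -16.24 is typically negative for small/moderate x (Li(x) overestimates), though Littlewood's theorem shows this sign changes infinitely often.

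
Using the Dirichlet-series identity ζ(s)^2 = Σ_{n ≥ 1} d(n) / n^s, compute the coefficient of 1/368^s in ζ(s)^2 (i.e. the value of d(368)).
d(368) = 10

ζ(s)^2 = (Σ 1/m^s)(Σ 1/k^s). The coefficient of 1/n^s in the product is the number of ordered pairs (m, k) with mk = n, which equals d(n). For n = 368, divisors are [1, 2, 4, 8, 16, 23, 46, 92, 184, 368], so d(368) = 10.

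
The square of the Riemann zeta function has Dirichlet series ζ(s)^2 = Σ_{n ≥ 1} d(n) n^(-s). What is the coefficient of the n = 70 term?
d(70) = 8

ζ(s)^2 = (Σ 1/m^s)(Σ 1/k^s). The coefficient of 1/n^s in the product is the number of ordered pairs (m, k) with mk = n, which equals d(n). For n = 70, divisors are [1, 2, 5, 7, 10, 14, 35, 70], so d(70) = 8.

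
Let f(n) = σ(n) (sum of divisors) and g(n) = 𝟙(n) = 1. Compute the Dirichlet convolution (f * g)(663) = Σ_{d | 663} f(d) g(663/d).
(σ * 𝟙)(663) = 1425

Divisors of 663: [1, 3, 13, 17, 39, 51, 221, 663]. For each d | 663:
  d = 1: σ(1) · 𝟙(663/1) = 1 · 1 = 1
  d = 3: σ(3) · 𝟙(663/3) = 4 · 1 = 4
  d = 13: σ(13) · 𝟙(663/13) = 14 · 1 = 14
  d = 17: σ(17) · 𝟙(663/17) = 18 · 1 = 18
  d = 39: σ(39) · 𝟙(663/39) = 56 · 1 = 56
  d = 51: σ(51) · 𝟙(663/51) = 72 · 1 = 72
  d = 221: σ(221) · 𝟙(663/221) = 252 · 1 = 252
  d = 663: σ(663) · 𝟙(663/663) = 1008 · 1 = 1008
Summing: (σ * 𝟙)(663) = 1 + 4 + 14 + 18 + 56 + 72 + 252 + 1008 = 1425.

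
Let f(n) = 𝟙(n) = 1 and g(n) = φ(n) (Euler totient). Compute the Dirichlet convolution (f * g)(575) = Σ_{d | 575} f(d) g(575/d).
(𝟙 * φ)(575) = 575

Divisors of 575: [1, 5, 23, 25, 115, 575]. For each d | 575:
  d = 1: 𝟙(1) · φ(575/1) = 1 · 440 = 440
  d = 5: 𝟙(5) · φ(575/5) = 1 · 88 = 88
  d = 23: 𝟙(23) · φ(575/23) = 1 · 20 = 20
  d = 25: 𝟙(25) · φ(575/25) = 1 · 22 = 22
  d = 115: 𝟙(115) · φ(575/115) = 1 · 4 = 4
  d = 575: 𝟙(575) · φ(575/575) = 1 · 1 = 1
Summing: (𝟙 * φ)(575) = 440 + 88 + 20 + 22 + 4 + 1 = 575.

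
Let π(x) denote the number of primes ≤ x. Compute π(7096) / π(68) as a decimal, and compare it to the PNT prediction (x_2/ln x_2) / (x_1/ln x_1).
π(7096)/π(68) = 909/19 ≈ 47.8421;  PNT prediction ≈ 49.6565.

π(68) = 19 and π(7096) = 909, so π(7096)/π(68) ≈ 47.8421. The PNT-predicted ratio is (7096/ln(7096)) / (68/ln(68)) ≈ 49.6565. The two agree to within a few percent, as expected.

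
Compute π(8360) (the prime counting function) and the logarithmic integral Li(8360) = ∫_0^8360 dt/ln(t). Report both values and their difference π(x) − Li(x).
π(8360) = 1046;  Li(8360) ≈ 1066.37;  π(x) − Li(x) ≈ -20.37.

Direct count of primes ≤ 8360 gives π(8360) = 1046. Numerical evaluation of the logarithmic integral gives Li(8360) ≈ 1066.37. The difference π(x) − Li(x) ≈ -20.37 is typically negative for small/moderate x (Li(x) overestimates), though Littlewood's theorem shows this sign changes infinitely often.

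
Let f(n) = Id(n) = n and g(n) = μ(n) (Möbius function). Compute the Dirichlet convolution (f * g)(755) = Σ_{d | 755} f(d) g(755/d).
(Id * μ)(755) = 600

Divisors of 755: [1, 5, 151, 755]. For each d | 755:
  d = 1: Id(1) · μ(755/1) = 1 · 1 = 1
  d = 5: Id(5) · μ(755/5) = 5 · -1 = -5
  d = 151: Id(151) · μ(755/151) = 151 · -1 = -151
  d = 755: Id(755) · μ(755/755) = 755 · 1 = 755
Summing: (Id * μ)(755) = 1 + -5 + -151 + 755 = 600.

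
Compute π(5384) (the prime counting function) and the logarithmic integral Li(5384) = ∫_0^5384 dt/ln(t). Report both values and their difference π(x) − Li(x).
π(5384) = 709;  Li(5384) ≈ 729.17;  π(x) − Li(x) ≈ -20.17.

Direct count of primes ≤ 5384 gives π(5384) = 709. Numerical evaluation of the logarithmic integral gives Li(5384) ≈ 729.17. The difference π(x) − Li(x) ≈ -20.17 is typically negative for small/moderate x (Li(x) overestimates), though Littlewood's theorem shows this sign changes infinitely often.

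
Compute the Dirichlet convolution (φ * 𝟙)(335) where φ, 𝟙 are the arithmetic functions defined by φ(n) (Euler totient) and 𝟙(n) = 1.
(φ * 𝟙)(335) = 335

Divisors of 335: [1, 5, 67, 335]. For each d | 335:
  d = 1: φ(1) · 𝟙(335/1) = 1 · 1 = 1
  d = 5: φ(5) · 𝟙(335/5) = 4 · 1 = 4
  d = 67: φ(67) · 𝟙(335/67) = 66 · 1 = 66
  d = 335: φ(335) · 𝟙(335/335) = 264 · 1 = 264
Summing: (φ * 𝟙)(335) = 1 + 4 + 66 + 264 = 335.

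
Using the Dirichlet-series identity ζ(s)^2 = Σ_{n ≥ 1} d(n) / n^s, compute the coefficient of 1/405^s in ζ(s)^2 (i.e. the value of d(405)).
d(405) = 10

ζ(s)^2 = (Σ 1/m^s)(Σ 1/k^s). The coefficient of 1/n^s in the product is the number of ordered pairs (m, k) with mk = n, which equals d(n). For n = 405, divisors are [1, 3, 5, 9, 15, 27, 45, 81, 135, 405], so d(405) = 10.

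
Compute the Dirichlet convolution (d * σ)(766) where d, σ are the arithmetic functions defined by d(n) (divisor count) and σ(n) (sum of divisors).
(d * σ)(766) = 1930

Divisors of 766: [1, 2, 383, 766]. For each d | 766:
  d = 1: d(1) · σ(766/1) = 1 · 1152 = 1152
  d = 2: d(2) · σ(766/2) = 2 · 384 = 768
  d = 383: d(383) · σ(766/383) = 2 · 3 = 6
  d = 766: d(766) · σ(766/766) = 4 · 1 = 4
Summing: (d * σ)(766) = 1152 + 768 + 6 + 4 = 1930.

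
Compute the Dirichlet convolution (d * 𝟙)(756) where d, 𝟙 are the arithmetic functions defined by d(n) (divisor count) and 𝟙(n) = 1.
(d * 𝟙)(756) = 180

Divisors of 756: [1, 2, 3, 4, 6, 7, 9, 12, 14, 18, 21, 27, 28, 36, 42, 54, 63, 84, 108, 126, 189, 252, 378, 756]. For each d | 756:
  d = 1: d(1) · 𝟙(756/1) = 1 · 1 = 1
  d = 2: d(2) · 𝟙(756/2) = 2 · 1 = 2
  d = 3: d(3) · 𝟙(756/3) = 2 · 1 = 2
  d = 4: d(4) · 𝟙(756/4) = 3 · 1 = 3
  d = 6: d(6) · 𝟙(756/6) = 4 · 1 = 4
  d = 7: d(7) · 𝟙(756/7) = 2 · 1 = 2
  d = 9: d(9) · 𝟙(756/9) = 3 · 1 = 3
  d = 12: d(12) · 𝟙(756/12) = 6 · 1 = 6
  d = 14: d(14) · 𝟙(756/14) = 4 · 1 = 4
  d = 18: d(18) · 𝟙(756/18) = 6 · 1 = 6
  d = 21: d(21) · 𝟙(756/21) = 4 · 1 = 4
  d = 27: d(27) · 𝟙(756/27) = 4 · 1 = 4
  d = 28: d(28) · 𝟙(756/28) = 6 · 1 = 6
  d = 36: d(36) · 𝟙(756/36) = 9 · 1 = 9
  d = 42: d(42) · 𝟙(756/42) = 8 · 1 = 8
  d = 54: d(54) · 𝟙(756/54) = 8 · 1 = 8
  d = 63: d(63) · 𝟙(756/63) = 6 · 1 = 6
  d = 84: d(84) · 𝟙(756/84) = 12 · 1 = 12
  d = 108: d(108) · 𝟙(756/108) = 12 · 1 = 12
  d = 126: d(126) · 𝟙(756/126) = 12 · 1 = 12
  d = 189: d(189) · 𝟙(756/189) = 8 · 1 = 8
  d = 252: d(252) · 𝟙(756/252) = 18 · 1 = 18
  d = 378: d(378) · 𝟙(756/378) = 16 · 1 = 16
  d = 756: d(756) · 𝟙(756/756) = 24 · 1 = 24
Summing: (d * 𝟙)(756) = 1 + 2 + 2 + 3 + 4 + 2 + 3 + 6 + 4 + 6 + 4 + 4 + 6 + 9 + 8 + 8 + 6 + 12 + 12 + 12 + 8 + 18 + 16 + 24 = 180.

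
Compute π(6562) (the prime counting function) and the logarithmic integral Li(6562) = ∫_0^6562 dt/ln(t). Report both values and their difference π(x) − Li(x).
π(6562) = 847;  Li(6562) ≈ 864.68;  π(x) − Li(x) ≈ -17.68.

Direct count of primes ≤ 6562 gives π(6562) = 847. Numerical evaluation of the logarithmic integral gives Li(6562) ≈ 864.68. The difference π(x) − Li(x) ≈ -17.68 is typically negative for small/moderate x (Li(x) overestimates), though Littlewood's theorem shows this sign changes infinitely often.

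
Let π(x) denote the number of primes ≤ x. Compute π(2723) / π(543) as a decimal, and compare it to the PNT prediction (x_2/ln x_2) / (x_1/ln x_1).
π(2723)/π(543) = 397/100 ≈ 3.9700;  PNT prediction ≈ 3.9925.

π(543) = 100 and π(2723) = 397, so π(2723)/π(543) ≈ 3.9700. The PNT-predicted ratio is (2723/ln(2723)) / (543/ln(543)) ≈ 3.9925. The two agree to within a few percent, as expected.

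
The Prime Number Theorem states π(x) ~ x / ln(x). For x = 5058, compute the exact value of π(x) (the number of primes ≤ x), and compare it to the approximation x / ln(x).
π(5058) = 676;  x/ln(x) ≈ 593.05;  relative error ≈ 12.27%.

Directly count primes up to 5058: π(5058) = 676. The PNT approximation gives 5058/ln(5058) ≈ 5058/8.52873 ≈ 593.05. Relative error (π(x) − x/ln(x)) / π(x) ≈ 12.27%; the approximation is known to undercount slightly (Li(x) is a better estimate).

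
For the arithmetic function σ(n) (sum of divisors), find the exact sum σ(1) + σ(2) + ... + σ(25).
Σ_{n ≤ 25} σ(n) = 522

Compute σ(n) for each 1 ≤ n ≤ 25: σ(1) = 1, σ(2) = 3, σ(3) = 4, σ(4) = 7, σ(5) = 6, σ(6) = 12, σ(7) = 8, σ(8) = 15, σ(9) = 13, σ(10) = 18, σ(11) = 12, σ(12) = 28, σ(13) = 14, σ(14) = 24, σ(15) = 24, σ(16) = 31, σ(17) = 18, σ(18) = 39, σ(19) = 20, σ(20) = 42, σ(21) = 32, σ(22) = 36, σ(23) = 24, σ(24) = 60, σ(25) = 31. Summing all 25 values: 522. (Average order: Σ_{n ≤ x} σ(n) ~ (π²/12) x². For x = 25, (π²/12)·25² ≈ 514.04.)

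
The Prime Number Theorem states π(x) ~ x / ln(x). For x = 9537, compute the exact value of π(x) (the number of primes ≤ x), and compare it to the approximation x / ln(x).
π(9537) = 1180;  x/ln(x) ≈ 1040.82;  relative error ≈ 11.79%.

Directly count primes up to 9537: π(9537) = 1180. The PNT approximation gives 9537/ln(9537) ≈ 9537/9.16293 ≈ 1040.82. Relative error (π(x) − x/ln(x)) / π(x) ≈ 11.79%; the approximation is known to undercount slightly (Li(x) is a better estimate).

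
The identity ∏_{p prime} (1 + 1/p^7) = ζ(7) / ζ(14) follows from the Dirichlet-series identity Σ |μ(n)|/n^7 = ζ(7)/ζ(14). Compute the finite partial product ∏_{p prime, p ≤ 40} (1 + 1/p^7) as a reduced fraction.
∏ = 228018297549409144061012751313154880100808796638571013381923478410878979964928/226144123234654878853445211850814351110881099376313221108562837934941141853125

The primes p ≤ 40 are [2, 3, 5, 7, 11, 13, 17, 19, 23, 29, 31, 37]. For each, (1 + 1/p^7) = (p^7 + 1)/p^7. Multiplying these fractions over p ∈ [2, 3, 5, 7, 11, 13, 17, 19, 23, 29, 31, 37] gives 228018297549409144061012751313154880100808796638571013381923478410878979964928/226144123234654878853445211850814351110881099376313221108562837934941141853125. (In the limit P → ∞ this tends to ζ(7)/ζ(14).)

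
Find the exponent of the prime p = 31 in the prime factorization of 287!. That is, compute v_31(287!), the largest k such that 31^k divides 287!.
v_31(287!) = 9

Legendre's formula: v_p(n!) = Σ_{k ≥ 1} ⌊n / p^k⌋. For p = 31, n = 287, the terms are:
  ⌊287/31^1⌋ = ⌊287/31⌋ = 9
(the next term ⌊287/31^2⌋ = 0, terminating the sum). Summing: v_31(287!) = 9 = 9.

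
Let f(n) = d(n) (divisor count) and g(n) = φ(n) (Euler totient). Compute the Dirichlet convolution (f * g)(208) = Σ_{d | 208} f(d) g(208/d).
(d * φ)(208) = 434

Divisors of 208: [1, 2, 4, 8, 13, 16, 26, 52, 104, 208]. For each d | 208:
  d = 1: d(1) · φ(208/1) = 1 · 96 = 96
  d = 2: d(2) · φ(208/2) = 2 · 48 = 96
  d = 4: d(4) · φ(208/4) = 3 · 24 = 72
  d = 8: d(8) · φ(208/8) = 4 · 12 = 48
  d = 13: d(13) · φ(208/13) = 2 · 8 = 16
  d = 16: d(16) · φ(208/16) = 5 · 12 = 60
  d = 26: d(26) · φ(208/26) = 4 · 4 = 16
  d = 52: d(52) · φ(208/52) = 6 · 2 = 12
  d = 104: d(104) · φ(208/104) = 8 · 1 = 8
  d = 208: d(208) · φ(208/208) = 10 · 1 = 10
Summing: (d * φ)(208) = 96 + 96 + 72 + 48 + 16 + 60 + 16 + 12 + 8 + 10 = 434.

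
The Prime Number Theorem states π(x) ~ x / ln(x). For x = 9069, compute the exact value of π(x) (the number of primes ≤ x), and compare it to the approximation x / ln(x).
π(9069) = 1127;  x/ln(x) ≈ 995.21;  relative error ≈ 11.69%.

Directly count primes up to 9069: π(9069) = 1127. The PNT approximation gives 9069/ln(9069) ≈ 9069/9.11262 ≈ 995.21. Relative error (π(x) − x/ln(x)) / π(x) ≈ 11.69%; the approximation is known to undercount slightly (Li(x) is a better estimate).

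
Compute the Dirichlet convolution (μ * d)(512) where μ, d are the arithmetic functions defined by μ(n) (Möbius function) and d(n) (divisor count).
(μ * d)(512) = 1

Divisors of 512: [1, 2, 4, 8, 16, 32, 64, 128, 256, 512]. For each d | 512:
  d = 1: μ(1) · d(512/1) = 1 · 10 = 10
  d = 2: μ(2) · d(512/2) = -1 · 9 = -9
  d = 4: μ(4) · d(512/4) = 0 · 8 = 0
  d = 8: μ(8) · d(512/8) = 0 · 7 = 0
  d = 16: μ(16) · d(512/16) = 0 · 6 = 0
  d = 32: μ(32) · d(512/32) = 0 · 5 = 0
  d = 64: μ(64) · d(512/64) = 0 · 4 = 0
  d = 128: μ(128) · d(512/128) = 0 · 3 = 0
  d = 256: μ(256) · d(512/256) = 0 · 2 = 0
  d = 512: μ(512) · d(512/512) = 0 · 1 = 0
Summing: (μ * d)(512) = 10 + -9 + 0 + 0 + 0 + 0 + 0 + 0 + 0 + 0 = 1.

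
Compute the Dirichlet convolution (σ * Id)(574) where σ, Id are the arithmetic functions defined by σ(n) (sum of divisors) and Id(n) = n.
(σ * Id)(574) = 6225

Divisors of 574: [1, 2, 7, 14, 41, 82, 287, 574]. For each d | 574:
  d = 1: σ(1) · Id(574/1) = 1 · 574 = 574
  d = 2: σ(2) · Id(574/2) = 3 · 287 = 861
  d = 7: σ(7) · Id(574/7) = 8 · 82 = 656
  d = 14: σ(14) · Id(574/14) = 24 · 41 = 984
  d = 41: σ(41) · Id(574/41) = 42 · 14 = 588
  d = 82: σ(82) · Id(574/82) = 126 · 7 = 882
  d = 287: σ(287) · Id(574/287) = 336 · 2 = 672
  d = 574: σ(574) · Id(574/574) = 1008 · 1 = 1008
Summing: (σ * Id)(574) = 574 + 861 + 656 + 984 + 588 + 882 + 672 + 1008 = 6225.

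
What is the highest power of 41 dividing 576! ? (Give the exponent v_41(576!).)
v_41(576!) = 14

Legendre's formula: v_p(n!) = Σ_{k ≥ 1} ⌊n / p^k⌋. For p = 41, n = 576, the terms are:
  ⌊576/41^1⌋ = ⌊576/41⌋ = 14
(the next term ⌊576/41^2⌋ = 0, terminating the sum). Summing: v_41(576!) = 14 = 14.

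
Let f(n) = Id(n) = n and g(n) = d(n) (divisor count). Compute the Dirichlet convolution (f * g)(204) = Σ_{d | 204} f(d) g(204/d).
(Id * d)(204) = 1045

Divisors of 204: [1, 2, 3, 4, 6, 12, 17, 34, 51, 68, 102, 204]. For each d | 204:
  d = 1: Id(1) · d(204/1) = 1 · 12 = 12
  d = 2: Id(2) · d(204/2) = 2 · 8 = 16
  d = 3: Id(3) · d(204/3) = 3 · 6 = 18
  d = 4: Id(4) · d(204/4) = 4 · 4 = 16
  d = 6: Id(6) · d(204/6) = 6 · 4 = 24
  d = 12: Id(12) · d(204/12) = 12 · 2 = 24
  d = 17: Id(17) · d(204/17) = 17 · 6 = 102
  d = 34: Id(34) · d(204/34) = 34 · 4 = 136
  d = 51: Id(51) · d(204/51) = 51 · 3 = 153
  d = 68: Id(68) · d(204/68) = 68 · 2 = 136
  d = 102: Id(102) · d(204/102) = 102 · 2 = 204
  d = 204: Id(204) · d(204/204) = 204 · 1 = 204
Summing: (Id * d)(204) = 12 + 16 + 18 + 16 + 24 + 24 + 102 + 136 + 153 + 136 + 204 + 204 = 1045.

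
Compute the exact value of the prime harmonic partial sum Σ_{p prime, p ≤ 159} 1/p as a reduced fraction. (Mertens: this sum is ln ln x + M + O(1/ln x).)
Σ 1/p = 67195167335560670940823020383181530154843058347995389615845419/35375166993717494840635767087951744212057570647889977422429870

π(159) = 37, so the primes ≤ 159 are [2, 3, 5, 7, 11, 13, 17, 19, 23, 29, 31, 37, 41, 43, 47, 53, 59, 61, 67, 71, 73, 79, 83, 89, 97, 101, 103, 107, 109, 113, 127, 131, 137, 139, 149, 151, 157]. Summing 1/p over these primes: 67195167335560670940823020383181530154843058347995389615845419/35375166993717494840635767087951744212057570647889977422429870 ≈ 1.8995. Mertens estimate ln ln(159) + 0.2615 ≈ 1.8846.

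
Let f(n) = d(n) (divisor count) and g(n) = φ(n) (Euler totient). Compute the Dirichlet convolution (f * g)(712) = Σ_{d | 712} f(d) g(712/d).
(d * φ)(712) = 1350

Divisors of 712: [1, 2, 4, 8, 89, 178, 356, 712]. For each d | 712:
  d = 1: d(1) · φ(712/1) = 1 · 352 = 352
  d = 2: d(2) · φ(712/2) = 2 · 176 = 352
  d = 4: d(4) · φ(712/4) = 3 · 88 = 264
  d = 8: d(8) · φ(712/8) = 4 · 88 = 352
  d = 89: d(89) · φ(712/89) = 2 · 4 = 8
  d = 178: d(178) · φ(712/178) = 4 · 2 = 8
  d = 356: d(356) · φ(712/356) = 6 · 1 = 6
  d = 712: d(712) · φ(712/712) = 8 · 1 = 8
Summing: (d * φ)(712) = 352 + 352 + 264 + 352 + 8 + 8 + 6 + 8 = 1350.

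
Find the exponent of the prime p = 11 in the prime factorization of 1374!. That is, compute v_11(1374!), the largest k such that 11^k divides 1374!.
v_11(1374!) = 136

Legendre's formula: v_p(n!) = Σ_{k ≥ 1} ⌊n / p^k⌋. For p = 11, n = 1374, the terms are:
  ⌊1374/11^1⌋ = ⌊1374/11⌋ = 124
  ⌊1374/11^2⌋ = ⌊1374/121⌋ = 11
  ⌊1374/11^3⌋ = ⌊1374/1331⌋ = 1
(the next term ⌊1374/11^4⌋ = 0, terminating the sum). Summing: v_11(1374!) = 124 + 11 + 1 = 136.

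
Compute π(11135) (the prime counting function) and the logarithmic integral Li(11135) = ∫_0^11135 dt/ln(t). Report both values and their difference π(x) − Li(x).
π(11135) = 1349;  Li(11135) ≈ 1368.64;  π(x) − Li(x) ≈ -19.64.

Direct count of primes ≤ 11135 gives π(11135) = 1349. Numerical evaluation of the logarithmic integral gives Li(11135) ≈ 1368.64. The difference π(x) − Li(x) ≈ -19.64 is typically negative for small/moderate x (Li(x) overestimates), though Littlewood's theorem shows this sign changes infinitely often.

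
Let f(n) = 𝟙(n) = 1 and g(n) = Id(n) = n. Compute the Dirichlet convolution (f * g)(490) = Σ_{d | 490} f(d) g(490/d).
(𝟙 * Id)(490) = 1026

Divisors of 490: [1, 2, 5, 7, 10, 14, 35, 49, 70, 98, 245, 490]. For each d | 490:
  d = 1: 𝟙(1) · Id(490/1) = 1 · 490 = 490
  d = 2: 𝟙(2) · Id(490/2) = 1 · 245 = 245
  d = 5: 𝟙(5) · Id(490/5) = 1 · 98 = 98
  d = 7: 𝟙(7) · Id(490/7) = 1 · 70 = 70
  d = 10: 𝟙(10) · Id(490/10) = 1 · 49 = 49
  d = 14: 𝟙(14) · Id(490/14) = 1 · 35 = 35
  d = 35: 𝟙(35) · Id(490/35) = 1 · 14 = 14
  d = 49: 𝟙(49) · Id(490/49) = 1 · 10 = 10
  d = 70: 𝟙(70) · Id(490/70) = 1 · 7 = 7
  d = 98: 𝟙(98) · Id(490/98) = 1 · 5 = 5
  d = 245: 𝟙(245) · Id(490/245) = 1 · 2 = 2
  d = 490: 𝟙(490) · Id(490/490) = 1 · 1 = 1
Summing: (𝟙 * Id)(490) = 490 + 245 + 98 + 70 + 49 + 35 + 14 + 10 + 7 + 5 + 2 + 1 = 1026.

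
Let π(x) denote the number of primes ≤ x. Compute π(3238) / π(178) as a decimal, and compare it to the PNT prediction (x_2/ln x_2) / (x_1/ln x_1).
π(3238)/π(178) = 457/40 ≈ 11.4250;  PNT prediction ≈ 11.6622.

π(178) = 40 and π(3238) = 457, so π(3238)/π(178) ≈ 11.4250. The PNT-predicted ratio is (3238/ln(3238)) / (178/ln(178)) ≈ 11.6622. The two agree to within a few percent, as expected.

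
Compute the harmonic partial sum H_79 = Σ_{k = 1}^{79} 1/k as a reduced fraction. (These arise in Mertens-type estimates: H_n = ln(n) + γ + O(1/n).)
H_79 = 4868007055309996043055960217131137/982844219842241906412811281988800

Direct summation: H_79 = 1 + 1/2 + ... + 1/79. The least common denominator is lcm(1, ..., 79) = 32433859254793982911622772305630400; over this denominator the numerator is 32433859254793982911622772305630400 + 16216929627396991455811386152815200 + 10811286418264660970540924101876800 + 8108464813698495727905693076407600 + 6486771850958796582324554461126080 + 5405643209132330485270462050938400 + 4633408464970568987374681757947200 + 4054232406849247863952846538203800 + 3603762139421553656846974700625600 + 3243385925479398291162277230563040 + 2948532659526725719238433845966400 + 2702821604566165242635231025469200 + 2494912250368767916278674792740800 + 2316704232485284493687340878973600 + 2162257283652932194108184820375360 + 2027116203424623931976423269101900 + 1907874073811410759507221900331200 + 1801881069710776828423487350312800 + 1707045223936525416401198542401600 + 1621692962739699145581138615281520 + 1544469488323522995791560585982400 + 1474266329763362859619216922983200 + 1410167793686694909200990100244800 + 1351410802283082621317615512734600 + 1297354370191759316464910892225216 + 1247456125184383958139337396370400 + 1201254046473851218948991566875200 + 1158352116242642246843670439486800 + 1118408939820482169366302493297600 + 1081128641826466097054092410187680 + 1046253524348192997149121687278400 + 1013558101712311965988211634550950 + 982844219842241906412811281988800 + 953937036905705379753610950165600 + 926681692994113797474936351589440 + 900940534855388414211743675156400 + 876590790670107646260074927179200 + 853522611968262708200599271200800 + 831637416789589305426224930913600 + 810846481369849572790569307640760 + 791069737921804461259092007454400 + 772234744161761497895780292991200 + 754275796623115881665645867572800 + 737133164881681429809608461491600 + 720752427884310731369394940125120 + 705083896843347454600495050122400 + 690082111804127295991973878843200 + 675705401141541310658807756367300 + 661915494995795569624954536849600 + 648677185095879658232455446112608 + 635958024603803586502407300110400 + 623728062592191979069668698185200 + 611959608581018545502316458596800 + 600627023236925609474495783437600 + 589706531905345143847686769193280 + 579176058121321123421835219743400 + 569015074645508472133732847467200 + 559204469910241084683151246648800 + 549726428047355642569877496705600 + 540564320913233048527046205093840 + 531702610734327588715127414846400 + 523126762174096498574560843639200 + 514823162774507665263853528660800 + 506779050856155982994105817275475 + 498982450073753583255734958548160 + 491422109921120953206405640994400 + 484087451564089297188399586651200 + 476968518452852689876805475082800 + 470055931228898303066996700081600 + 463340846497056898737468175794720 + 456814919081605393121447497262400 + 450470267427694207105871837578200 + 444299441846492916597572223364800 + 438295395335053823130037463589600 + 432451456730586438821636964075072 + 426761305984131354100299635600400 + 421218951360960817034061977995200 + 415818708394794652713112465456800 + 410555180440430163438262940577600 = 160644232825229869420846687165327521, so H_79 = 160644232825229869420846687165327521/32433859254793982911622772305630400; reducing by gcd(160644232825229869420846687165327521, 32433859254793982911622772305630400) = 33 gives 4868007055309996043055960217131137/982844219842241906412811281988800 ≈ 4.95298. (The PNT-adjacent estimate ln(79) + γ ≈ 4.94666 matches within O(1/n).)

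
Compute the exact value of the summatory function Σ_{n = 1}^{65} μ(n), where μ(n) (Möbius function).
Σ_{n ≤ 65} μ(n) = 0

Compute μ(n) for each 1 ≤ n ≤ 65: μ(1) = 1, μ(2) = -1, μ(3) = -1, μ(4) = 0, μ(5) = -1, μ(6) = 1, μ(7) = -1, μ(8) = 0, μ(9) = 0, μ(10) = 1, μ(11) = -1, μ(12) = 0, μ(13) = -1, μ(14) = 1, μ(15) = 1, μ(16) = 0, μ(17) = -1, μ(18) = 0, μ(19) = -1, μ(20) = 0, μ(21) = 1, μ(22) = 1, μ(23) = -1, μ(24) = 0, μ(25) = 0, μ(26) = 1, μ(27) = 0, μ(28) = 0, μ(29) = -1, μ(30) = -1, μ(31) = -1, μ(32) = 0, μ(33) = 1, μ(34) = 1, μ(35) = 1, μ(36) = 0, μ(37) = -1, μ(38) = 1, μ(39) = 1, μ(40) = 0, μ(41) = -1, μ(42) = -1, μ(43) = -1, μ(44) = 0, μ(45) = 0, μ(46) = 1, μ(47) = -1, μ(48) = 0, μ(49) = 0, μ(50) = 0, μ(51) = 1, μ(52) = 0, μ(53) = -1, μ(54) = 0, μ(55) = 1, μ(56) = 0, μ(57) = 1, μ(58) = 1, μ(59) = -1, μ(60) = 0, μ(61) = -1, μ(62) = 1, μ(63) = 0, μ(64) = 0, μ(65) = 1. Summing all 65 values: 0. (Mertens function M(x) = Σ_{n ≤ x} μ(n); on average M(x) should be small (PNT ⟺ M(x) = o(x)).)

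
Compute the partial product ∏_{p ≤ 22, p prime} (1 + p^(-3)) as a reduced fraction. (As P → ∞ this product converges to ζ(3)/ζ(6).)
∏ = 223851228120576/189501362017825

The primes p ≤ 22 are [2, 3, 5, 7, 11, 13, 17, 19]. For each, (1 + 1/p^3) = (p^3 + 1)/p^3. Multiplying these fractions over p ∈ [2, 3, 5, 7, 11, 13, 17, 19] gives 223851228120576/189501362017825. (In the limit P → ∞ this tends to ζ(3)/ζ(6).)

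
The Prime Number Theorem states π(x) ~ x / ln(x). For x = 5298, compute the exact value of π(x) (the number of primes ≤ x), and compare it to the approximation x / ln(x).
π(5298) = 702;  x/ln(x) ≈ 617.84;  relative error ≈ 11.99%.

Directly count primes up to 5298: π(5298) = 702. The PNT approximation gives 5298/ln(5298) ≈ 5298/8.57508 ≈ 617.84. Relative error (π(x) − x/ln(x)) / π(x) ≈ 11.99%; the approximation is known to undercount slightly (Li(x) is a better estimate).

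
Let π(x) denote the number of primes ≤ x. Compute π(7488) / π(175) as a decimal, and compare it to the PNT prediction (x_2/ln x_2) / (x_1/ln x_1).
π(7488)/π(175) = 948/40 ≈ 23.7000;  PNT prediction ≈ 24.7722.

π(175) = 40 and π(7488) = 948, so π(7488)/π(175) ≈ 23.7000. The PNT-predicted ratio is (7488/ln(7488)) / (175/ln(175)) ≈ 24.7722. The two agree to within a few percent, as expected.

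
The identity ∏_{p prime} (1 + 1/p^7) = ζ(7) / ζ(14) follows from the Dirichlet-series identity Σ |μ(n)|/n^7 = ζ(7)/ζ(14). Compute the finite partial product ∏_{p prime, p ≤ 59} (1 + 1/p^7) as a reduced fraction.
∏ = 154272612488542520575194753525518049355152211393535148597853519093722799890327479251625253745654498938144626318130977279872264568832/153004583688557812714359993673162055220477902107343685743956838145087594785289245672618943212330518776423841758160619459081570916875

The primes p ≤ 59 are [2, 3, 5, 7, 11, 13, 17, 19, 23, 29, 31, 37, 41, 43, 47, 53, 59]. For each, (1 + 1/p^7) = (p^7 + 1)/p^7. Multiplying these fractions over p ∈ [2, 3, 5, 7, 11, 13, 17, 19, 23, 29, 31, 37, 41, 43, 47, 53, 59] gives 154272612488542520575194753525518049355152211393535148597853519093722799890327479251625253745654498938144626318130977279872264568832/153004583688557812714359993673162055220477902107343685743956838145087594785289245672618943212330518776423841758160619459081570916875. (In the limit P → ∞ this tends to ζ(7)/ζ(14).)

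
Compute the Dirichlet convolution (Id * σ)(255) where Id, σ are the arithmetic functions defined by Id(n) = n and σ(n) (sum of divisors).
(Id * σ)(255) = 2695

Divisors of 255: [1, 3, 5, 15, 17, 51, 85, 255]. For each d | 255:
  d = 1: Id(1) · σ(255/1) = 1 · 432 = 432
  d = 3: Id(3) · σ(255/3) = 3 · 108 = 324
  d = 5: Id(5) · σ(255/5) = 5 · 72 = 360
  d = 15: Id(15) · σ(255/15) = 15 · 18 = 270
  d = 17: Id(17) · σ(255/17) = 17 · 24 = 408
  d = 51: Id(51) · σ(255/51) = 51 · 6 = 306
  d = 85: Id(85) · σ(255/85) = 85 · 4 = 340
  d = 255: Id(255) · σ(255/255) = 255 · 1 = 255
Summing: (Id * σ)(255) = 432 + 324 + 360 + 270 + 408 + 306 + 340 + 255 = 2695.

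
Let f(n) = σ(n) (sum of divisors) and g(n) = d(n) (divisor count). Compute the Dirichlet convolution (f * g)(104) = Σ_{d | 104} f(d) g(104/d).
(σ * d)(104) = 672

Divisors of 104: [1, 2, 4, 8, 13, 26, 52, 104]. For each d | 104:
  d = 1: σ(1) · d(104/1) = 1 · 8 = 8
  d = 2: σ(2) · d(104/2) = 3 · 6 = 18
  d = 4: σ(4) · d(104/4) = 7 · 4 = 28
  d = 8: σ(8) · d(104/8) = 15 · 2 = 30
  d = 13: σ(13) · d(104/13) = 14 · 4 = 56
  d = 26: σ(26) · d(104/26) = 42 · 3 = 126
  d = 52: σ(52) · d(104/52) = 98 · 2 = 196
  d = 104: σ(104) · d(104/104) = 210 · 1 = 210
Summing: (σ * d)(104) = 8 + 18 + 28 + 30 + 56 + 126 + 196 + 210 = 672.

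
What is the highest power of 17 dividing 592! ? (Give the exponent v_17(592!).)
v_17(592!) = 36

Legendre's formula: v_p(n!) = Σ_{k ≥ 1} ⌊n / p^k⌋. For p = 17, n = 592, the terms are:
  ⌊592/17^1⌋ = ⌊592/17⌋ = 34
  ⌊592/17^2⌋ = ⌊592/289⌋ = 2
(the next term ⌊592/17^3⌋ = 0, terminating the sum). Summing: v_17(592!) = 34 + 2 = 36.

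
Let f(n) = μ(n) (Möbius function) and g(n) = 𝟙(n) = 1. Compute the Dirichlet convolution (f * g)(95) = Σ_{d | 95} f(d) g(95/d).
(μ * 𝟙)(95) = 0

Divisors of 95: [1, 5, 19, 95]. For each d | 95:
  d = 1: μ(1) · 𝟙(95/1) = 1 · 1 = 1
  d = 5: μ(5) · 𝟙(95/5) = -1 · 1 = -1
  d = 19: μ(19) · 𝟙(95/19) = -1 · 1 = -1
  d = 95: μ(95) · 𝟙(95/95) = 1 · 1 = 1
Summing: (μ * 𝟙)(95) = 1 + -1 + -1 + 1 = 0.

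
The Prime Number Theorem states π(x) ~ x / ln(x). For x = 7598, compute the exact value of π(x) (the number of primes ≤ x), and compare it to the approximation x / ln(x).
π(7598) = 965;  x/ln(x) ≈ 850.30;  relative error ≈ 11.89%.

Directly count primes up to 7598: π(7598) = 965. The PNT approximation gives 7598/ln(7598) ≈ 7598/8.93564 ≈ 850.30. Relative error (π(x) − x/ln(x)) / π(x) ≈ 11.89%; the approximation is known to undercount slightly (Li(x) is a better estimate).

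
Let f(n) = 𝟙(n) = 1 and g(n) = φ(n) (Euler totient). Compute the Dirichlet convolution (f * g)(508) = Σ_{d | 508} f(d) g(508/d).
(𝟙 * φ)(508) = 508

Divisors of 508: [1, 2, 4, 127, 254, 508]. For each d | 508:
  d = 1: 𝟙(1) · φ(508/1) = 1 · 252 = 252
  d = 2: 𝟙(2) · φ(508/2) = 1 · 126 = 126
  d = 4: 𝟙(4) · φ(508/4) = 1 · 126 = 126
  d = 127: 𝟙(127) · φ(508/127) = 1 · 2 = 2
  d = 254: 𝟙(254) · φ(508/254) = 1 · 1 = 1
  d = 508: 𝟙(508) · φ(508/508) = 1 · 1 = 1
Summing: (𝟙 * φ)(508) = 252 + 126 + 126 + 2 + 1 + 1 = 508.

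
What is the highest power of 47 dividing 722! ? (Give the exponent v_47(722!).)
v_47(722!) = 15

Legendre's formula: v_p(n!) = Σ_{k ≥ 1} ⌊n / p^k⌋. For p = 47, n = 722, the terms are:
  ⌊722/47^1⌋ = ⌊722/47⌋ = 15
(the next term ⌊722/47^2⌋ = 0, terminating the sum). Summing: v_47(722!) = 15 = 15.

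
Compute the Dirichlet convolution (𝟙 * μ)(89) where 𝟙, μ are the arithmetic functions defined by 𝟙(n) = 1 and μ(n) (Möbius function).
(𝟙 * μ)(89) = 0

Divisors of 89: [1, 89]. For each d | 89:
  d = 1: 𝟙(1) · μ(89/1) = 1 · -1 = -1
  d = 89: 𝟙(89) · μ(89/89) = 1 · 1 = 1
Summing: (𝟙 * μ)(89) = -1 + 1 = 0.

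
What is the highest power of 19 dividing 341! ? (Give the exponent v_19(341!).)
v_19(341!) = 17

Legendre's formula: v_p(n!) = Σ_{k ≥ 1} ⌊n / p^k⌋. For p = 19, n = 341, the terms are:
  ⌊341/19^1⌋ = ⌊341/19⌋ = 17
(the next term ⌊341/19^2⌋ = 0, terminating the sum). Summing: v_19(341!) = 17 = 17.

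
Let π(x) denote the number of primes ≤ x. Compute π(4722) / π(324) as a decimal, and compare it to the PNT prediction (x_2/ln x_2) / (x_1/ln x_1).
π(4722)/π(324) = 636/66 ≈ 9.6364;  PNT prediction ≈ 9.9585.

π(324) = 66 and π(4722) = 636, so π(4722)/π(324) ≈ 9.6364. The PNT-predicted ratio is (4722/ln(4722)) / (324/ln(324)) ≈ 9.9585. The two agree to within a few percent, as expected.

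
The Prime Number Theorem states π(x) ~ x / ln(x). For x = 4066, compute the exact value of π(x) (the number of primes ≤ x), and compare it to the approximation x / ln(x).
π(4066) = 560;  x/ln(x) ≈ 489.27;  relative error ≈ 12.63%.

Directly count primes up to 4066: π(4066) = 560. The PNT approximation gives 4066/ln(4066) ≈ 4066/8.31041 ≈ 489.27. Relative error (π(x) − x/ln(x)) / π(x) ≈ 12.63%; the approximation is known to undercount slightly (Li(x) is a better estimate).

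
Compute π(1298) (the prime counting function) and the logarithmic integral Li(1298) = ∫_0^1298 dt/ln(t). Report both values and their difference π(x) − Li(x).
π(1298) = 211;  Li(1298) ≈ 219.92;  π(x) − Li(x) ≈ -8.92.

Direct count of primes ≤ 1298 gives π(1298) = 211. Numerical evaluation of the logarithmic integral gives Li(1298) ≈ 219.92. The difference π(x) − Li(x) ≈ -8.92 is typically negative for small/moderate x (Li(x) overestimates), though Littlewood's theorem shows this sign changes infinitely often.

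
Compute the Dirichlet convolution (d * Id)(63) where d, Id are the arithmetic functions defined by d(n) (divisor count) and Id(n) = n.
(d * Id)(63) = 162

Divisors of 63: [1, 3, 7, 9, 21, 63]. For each d | 63:
  d = 1: d(1) · Id(63/1) = 1 · 63 = 63
  d = 3: d(3) · Id(63/3) = 2 · 21 = 42
  d = 7: d(7) · Id(63/7) = 2 · 9 = 18
  d = 9: d(9) · Id(63/9) = 3 · 7 = 21
  d = 21: d(21) · Id(63/21) = 4 · 3 = 12
  d = 63: d(63) · Id(63/63) = 6 · 1 = 6
Summing: (d * Id)(63) = 63 + 42 + 18 + 21 + 12 + 6 = 162.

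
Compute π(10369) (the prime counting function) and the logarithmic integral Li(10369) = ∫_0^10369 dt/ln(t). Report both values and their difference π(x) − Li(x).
π(10369) = 1272;  Li(10369) ≈ 1286.12;  π(x) − Li(x) ≈ -14.12.

Direct count of primes ≤ 10369 gives π(10369) = 1272. Numerical evaluation of the logarithmic integral gives Li(10369) ≈ 1286.12. The difference π(x) − Li(x) ≈ -14.12 is typically negative for small/moderate x (Li(x) overestimates), though Littlewood's theorem shows this sign changes infinitely often.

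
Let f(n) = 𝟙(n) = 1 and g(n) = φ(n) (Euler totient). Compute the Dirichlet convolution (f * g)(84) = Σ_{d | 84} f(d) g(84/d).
(𝟙 * φ)(84) = 84

Divisors of 84: [1, 2, 3, 4, 6, 7, 12, 14, 21, 28, 42, 84]. For each d | 84:
  d = 1: 𝟙(1) · φ(84/1) = 1 · 24 = 24
  d = 2: 𝟙(2) · φ(84/2) = 1 · 12 = 12
  d = 3: 𝟙(3) · φ(84/3) = 1 · 12 = 12
  d = 4: 𝟙(4) · φ(84/4) = 1 · 12 = 12
  d = 6: 𝟙(6) · φ(84/6) = 1 · 6 = 6
  d = 7: 𝟙(7) · φ(84/7) = 1 · 4 = 4
  d = 12: 𝟙(12) · φ(84/12) = 1 · 6 = 6
  d = 14: 𝟙(14) · φ(84/14) = 1 · 2 = 2
  d = 21: 𝟙(21) · φ(84/21) = 1 · 2 = 2
  d = 28: 𝟙(28) · φ(84/28) = 1 · 2 = 2
  d = 42: 𝟙(42) · φ(84/42) = 1 · 1 = 1
  d = 84: 𝟙(84) · φ(84/84) = 1 · 1 = 1
Summing: (𝟙 * φ)(84) = 24 + 12 + 12 + 12 + 6 + 4 + 6 + 2 + 2 + 2 + 1 + 1 = 84.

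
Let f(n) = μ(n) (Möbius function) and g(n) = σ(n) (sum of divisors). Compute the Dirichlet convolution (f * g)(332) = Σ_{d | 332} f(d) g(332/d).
(μ * σ)(332) = 332

Divisors of 332: [1, 2, 4, 83, 166, 332]. For each d | 332:
  d = 1: μ(1) · σ(332/1) = 1 · 588 = 588
  d = 2: μ(2) · σ(332/2) = -1 · 252 = -252
  d = 4: μ(4) · σ(332/4) = 0 · 84 = 0
  d = 83: μ(83) · σ(332/83) = -1 · 7 = -7
  d = 166: μ(166) · σ(332/166) = 1 · 3 = 3
  d = 332: μ(332) · σ(332/332) = 0 · 1 = 0
Summing: (μ * σ)(332) = 588 + -252 + 0 + -7 + 3 + 0 = 332.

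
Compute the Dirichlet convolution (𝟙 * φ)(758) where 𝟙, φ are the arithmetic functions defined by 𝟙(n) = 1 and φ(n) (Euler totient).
(𝟙 * φ)(758) = 758

Divisors of 758: [1, 2, 379, 758]. For each d | 758:
  d = 1: 𝟙(1) · φ(758/1) = 1 · 378 = 378
  d = 2: 𝟙(2) · φ(758/2) = 1 · 378 = 378
  d = 379: 𝟙(379) · φ(758/379) = 1 · 1 = 1
  d = 758: 𝟙(758) · φ(758/758) = 1 · 1 = 1
Summing: (𝟙 * φ)(758) = 378 + 378 + 1 + 1 = 758.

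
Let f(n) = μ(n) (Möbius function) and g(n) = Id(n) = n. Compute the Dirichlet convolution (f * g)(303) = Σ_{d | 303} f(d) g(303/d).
(μ * Id)(303) = 200

Divisors of 303: [1, 3, 101, 303]. For each d | 303:
  d = 1: μ(1) · Id(303/1) = 1 · 303 = 303
  d = 3: μ(3) · Id(303/3) = -1 · 101 = -101
  d = 101: μ(101) · Id(303/101) = -1 · 3 = -3
  d = 303: μ(303) · Id(303/303) = 1 · 1 = 1
Summing: (μ * Id)(303) = 303 + -101 + -3 + 1 = 200.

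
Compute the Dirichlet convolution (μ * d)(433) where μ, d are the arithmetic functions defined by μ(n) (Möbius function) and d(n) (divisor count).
(μ * d)(433) = 1

Divisors of 433: [1, 433]. For each d | 433:
  d = 1: μ(1) · d(433/1) = 1 · 2 = 2
  d = 433: μ(433) · d(433/433) = -1 · 1 = -1
Summing: (μ * d)(433) = 2 + -1 = 1.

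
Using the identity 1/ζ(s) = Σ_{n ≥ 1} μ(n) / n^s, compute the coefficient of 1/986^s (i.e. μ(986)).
μ(986) = -1

Factor n = 986 = 2 · 17 · 29. μ(n) = 0 if any exponent ≥ 2 (not squarefree); otherwise μ(n) = (−1)^{ω(n)} where ω(n) is the number of distinct prime factors. Applying: μ(986) = -1.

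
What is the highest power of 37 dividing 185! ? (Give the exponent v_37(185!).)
v_37(185!) = 5

Legendre's formula: v_p(n!) = Σ_{k ≥ 1} ⌊n / p^k⌋. For p = 37, n = 185, the terms are:
  ⌊185/37^1⌋ = ⌊185/37⌋ = 5
(the next term ⌊185/37^2⌋ = 0, terminating the sum). Summing: v_37(185!) = 5 = 5.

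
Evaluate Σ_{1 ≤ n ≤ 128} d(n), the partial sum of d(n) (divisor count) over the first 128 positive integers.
Σ_{n ≤ 128} d(n) = 645

Compute d(n) for each 1 ≤ n ≤ 128: d(1) = 1, d(2) = 2, d(3) = 2, d(4) = 3, d(5) = 2, d(6) = 4, d(7) = 2, d(8) = 4, d(9) = 3, d(10) = 4, d(11) = 2, d(12) = 6, d(13) = 2, d(14) = 4, d(15) = 4, d(16) = 5, d(17) = 2, d(18) = 6, d(19) = 2, d(20) = 6, d(21) = 4, d(22) = 4, d(23) = 2, d(24) = 8, d(25) = 3, d(26) = 4, d(27) = 4, d(28) = 6, d(29) = 2, d(30) = 8, d(31) = 2, d(32) = 6, d(33) = 4, d(34) = 4, d(35) = 4, d(36) = 9, d(37) = 2, d(38) = 4, d(39) = 4, d(40) = 8, d(41) = 2, d(42) = 8, d(43) = 2, d(44) = 6, d(45) = 6, d(46) = 4, d(47) = 2, d(48) = 10, d(49) = 3, d(50) = 6, d(51) = 4, d(52) = 6, d(53) = 2, d(54) = 8, d(55) = 4, d(56) = 8, d(57) = 4, d(58) = 4, d(59) = 2, d(60) = 12, d(61) = 2, d(62) = 4, d(63) = 6, d(64) = 7, d(65) = 4, d(66) = 8, d(67) = 2, d(68) = 6, d(69) = 4, d(70) = 8, d(71) = 2, d(72) = 12, d(73) = 2, d(74) = 4, d(75) = 6, d(76) = 6, d(77) = 4, d(78) = 8, d(79) = 2, d(80) = 10, d(81) = 5, d(82) = 4, d(83) = 2, d(84) = 12, d(85) = 4, d(86) = 4, d(87) = 4, d(88) = 8, d(89) = 2, d(90) = 12, d(91) = 4, d(92) = 6, d(93) = 4, d(94) = 4, d(95) = 4, d(96) = 12, d(97) = 2, d(98) = 6, d(99) = 6, d(100) = 9, d(101) = 2, d(102) = 8, d(103) = 2, d(104) = 8, d(105) = 8, d(106) = 4, d(107) = 2, d(108) = 12, d(109) = 2, d(110) = 8, d(111) = 4, d(112) = 10, d(113) = 2, d(114) = 8, d(115) = 4, d(116) = 6, d(117) = 6, d(118) = 4, d(119) = 4, d(120) = 16, d(121) = 3, d(122) = 4, d(123) = 4, d(124) = 6, d(125) = 4, d(126) = 12, d(127) = 2, d(128) = 8. Summing all 128 values: 645. (Dirichlet's divisor formula: Σ_{n ≤ x} d(n) = x ln(x) + (2γ − 1) x + O(√x). For x = 128, the asymptotic estimate is ≈ 640.83.)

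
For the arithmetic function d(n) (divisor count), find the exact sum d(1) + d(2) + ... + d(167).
Σ_{n ≤ 167} d(n) = 878

Compute d(n) for each 1 ≤ n ≤ 167: d(1) = 1, d(2) = 2, d(3) = 2, d(4) = 3, d(5) = 2, d(6) = 4, d(7) = 2, d(8) = 4, d(9) = 3, d(10) = 4, d(11) = 2, d(12) = 6, d(13) = 2, d(14) = 4, d(15) = 4, d(16) = 5, d(17) = 2, d(18) = 6, d(19) = 2, d(20) = 6, d(21) = 4, d(22) = 4, d(23) = 2, d(24) = 8, d(25) = 3, d(26) = 4, d(27) = 4, d(28) = 6, d(29) = 2, d(30) = 8, d(31) = 2, d(32) = 6, d(33) = 4, d(34) = 4, d(35) = 4, d(36) = 9, d(37) = 2, d(38) = 4, d(39) = 4, d(40) = 8, d(41) = 2, d(42) = 8, d(43) = 2, d(44) = 6, d(45) = 6, d(46) = 4, d(47) = 2, d(48) = 10, d(49) = 3, d(50) = 6, d(51) = 4, d(52) = 6, d(53) = 2, d(54) = 8, d(55) = 4, d(56) = 8, d(57) = 4, d(58) = 4, d(59) = 2, d(60) = 12, d(61) = 2, d(62) = 4, d(63) = 6, d(64) = 7, d(65) = 4, d(66) = 8, d(67) = 2, d(68) = 6, d(69) = 4, d(70) = 8, d(71) = 2, d(72) = 12, d(73) = 2, d(74) = 4, d(75) = 6, d(76) = 6, d(77) = 4, d(78) = 8, d(79) = 2, d(80) = 10, d(81) = 5, d(82) = 4, d(83) = 2, d(84) = 12, d(85) = 4, d(86) = 4, d(87) = 4, d(88) = 8, d(89) = 2, d(90) = 12, d(91) = 4, d(92) = 6, d(93) = 4, d(94) = 4, d(95) = 4, d(96) = 12, d(97) = 2, d(98) = 6, d(99) = 6, d(100) = 9, d(101) = 2, d(102) = 8, d(103) = 2, d(104) = 8, d(105) = 8, d(106) = 4, d(107) = 2, d(108) = 12, d(109) = 2, d(110) = 8, d(111) = 4, d(112) = 10, d(113) = 2, d(114) = 8, d(115) = 4, d(116) = 6, d(117) = 6, d(118) = 4, d(119) = 4, d(120) = 16, d(121) = 3, d(122) = 4, d(123) = 4, d(124) = 6, d(125) = 4, d(126) = 12, d(127) = 2, d(128) = 8, d(129) = 4, d(130) = 8, d(131) = 2, d(132) = 12, d(133) = 4, d(134) = 4, d(135) = 8, d(136) = 8, d(137) = 2, d(138) = 8, d(139) = 2, d(140) = 12, d(141) = 4, d(142) = 4, d(143) = 4, d(144) = 15, d(145) = 4, d(146) = 4, d(147) = 6, d(148) = 6, d(149) = 2, d(150) = 12, d(151) = 2, d(152) = 8, d(153) = 6, d(154) = 8, d(155) = 4, d(156) = 12, d(157) = 2, d(158) = 4, d(159) = 4, d(160) = 12, d(161) = 4, d(162) = 10, d(163) = 2, d(164) = 6, d(165) = 8, d(166) = 4, d(167) = 2. Summing all 167 values: 878. (Dirichlet's divisor formula: Σ_{n ≤ x} d(n) = x ln(x) + (2γ − 1) x + O(√x). For x = 167, the asymptotic estimate is ≈ 880.49.)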